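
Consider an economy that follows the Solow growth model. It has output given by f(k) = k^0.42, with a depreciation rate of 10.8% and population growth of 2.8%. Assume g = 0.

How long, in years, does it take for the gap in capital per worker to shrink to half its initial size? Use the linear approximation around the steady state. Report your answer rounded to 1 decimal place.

half-life ≈ 8.8 years

Near the steady state the convergence rate is λ = (1 − α)(n + δ).
λ = (1 − 0.42) × 0.136 = 0.58 × 0.136 = 0.07888
Half-life = ln 2 / λ = 0.6931 / 0.07888 ≈ 8.79 years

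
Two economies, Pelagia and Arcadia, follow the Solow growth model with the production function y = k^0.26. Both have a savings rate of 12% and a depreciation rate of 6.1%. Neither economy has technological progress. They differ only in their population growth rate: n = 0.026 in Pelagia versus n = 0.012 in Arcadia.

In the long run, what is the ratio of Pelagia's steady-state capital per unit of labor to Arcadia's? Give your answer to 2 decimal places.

ratio ≈ 0.79

Steady-state k* = [s/(n + δ)]^(1/(1−α)), so the ratio is [ (s_P/(n + δ)_P) / (s_A/(n + δ)_A) ]^1.3514.
s_P/(n + δ)_P = 0.12/0.087 = 1.3793; s_A/(n + δ)_A = 0.12/0.073 = 1.6438.
Ratio = (1.3793/1.6438)^1.3514 = 0.8391^1.3514 ≈ 0.7889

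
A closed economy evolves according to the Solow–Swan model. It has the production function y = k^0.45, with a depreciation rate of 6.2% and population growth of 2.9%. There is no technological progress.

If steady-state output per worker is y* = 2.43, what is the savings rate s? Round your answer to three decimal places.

s ≈ 0.269

Steady state requires s·f(k) = (n + δ)·k, i.e. s·k^α = (n + δ)·k.
Since y* = [s/(n + δ)]^(α/(1−α)), we have s/(n + δ) = (y*)^((1−α)/α) = 2.43^1.2222 = 2.9600.
Therefore s = 2.9600 × (n + δ) = 2.9600 × 0.091 = 0.2694.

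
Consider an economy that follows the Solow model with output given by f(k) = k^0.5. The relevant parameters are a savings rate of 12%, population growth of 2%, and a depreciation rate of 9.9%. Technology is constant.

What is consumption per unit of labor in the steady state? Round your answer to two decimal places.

In steady state, investment equals break-even investment: s·k^α = (n + δ)·k.
Rearranging, k^(1−α) = s / (n + δ).
k^0.5 = 0.12 / (0.020 + 0.099) = 0.12 / 0.119 = 1.0084
k* = 1.0084^(1/0.5) ≈ 1.0169
y* = (k*)^α = 1.0169^0.5 ≈ 1.0084
c* = (1 − s)·y* = (1 − 0.12) × 1.0084 ≈ 0.8874

c* ≈ 0.89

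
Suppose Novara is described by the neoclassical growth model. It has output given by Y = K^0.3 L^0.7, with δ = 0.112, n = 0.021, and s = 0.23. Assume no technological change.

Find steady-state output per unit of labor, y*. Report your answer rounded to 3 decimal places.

At the steady state, Δk = 0, so s·k^α = (n + δ)·k.
Rearranging, k^(1−α) = s / (n + δ).
k^0.7 = 0.23 / (0.021 + 0.112) = 0.23 / 0.133 = 1.7293
k* = 1.7293^(1/0.7) ≈ 2.1868
y* = (k*)^α = 2.1868^0.3 ≈ 1.2646

y* = 1.265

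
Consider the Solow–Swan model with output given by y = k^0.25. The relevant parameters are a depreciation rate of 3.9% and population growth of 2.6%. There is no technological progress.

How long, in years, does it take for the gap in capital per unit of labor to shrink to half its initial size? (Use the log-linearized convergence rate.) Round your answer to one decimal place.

Near the steady state the convergence rate is λ = (1 − α)(n + δ).
λ = (1 − 0.25) × 0.065 = 0.75 × 0.065 = 0.04875
Half-life = ln 2 / λ = 0.6931 / 0.04875 ≈ 14.22 years

half-life ≈ 14.2 years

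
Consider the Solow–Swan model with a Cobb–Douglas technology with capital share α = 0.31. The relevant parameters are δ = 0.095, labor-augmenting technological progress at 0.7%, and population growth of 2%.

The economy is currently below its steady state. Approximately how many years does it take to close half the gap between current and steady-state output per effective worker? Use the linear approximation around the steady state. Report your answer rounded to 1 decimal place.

half-life ≈ 8.2 years

Near the steady state the convergence rate is λ = (1 − α)(n + g + δ).
λ = (1 − 0.31) × 0.122 = 0.69 × 0.122 = 0.08418
Half-life = ln 2 / λ = 0.6931 / 0.08418 ≈ 8.23 years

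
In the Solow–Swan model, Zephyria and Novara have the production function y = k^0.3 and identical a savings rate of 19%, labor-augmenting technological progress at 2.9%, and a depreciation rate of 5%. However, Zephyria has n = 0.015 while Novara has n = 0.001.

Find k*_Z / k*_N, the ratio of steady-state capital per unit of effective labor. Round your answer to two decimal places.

ratio ≈ 0.79

Steady-state k* = [s/(n + g + δ)]^(1/(1−α)), so the ratio is [ (s_Z/(n + g + δ)_Z) / (s_N/(n + g + δ)_N) ]^1.4286.
s_Z/(n + g + δ)_Z = 0.19/0.094 = 2.0213; s_N/(n + g + δ)_N = 0.19/0.080 = 2.3750.
Ratio = (2.0213/2.3750)^1.4286 = 0.8511^1.4286 ≈ 0.7943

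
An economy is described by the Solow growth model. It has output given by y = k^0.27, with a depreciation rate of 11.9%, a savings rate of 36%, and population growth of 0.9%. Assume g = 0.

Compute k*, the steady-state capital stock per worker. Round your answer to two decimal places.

k* = 4.12

Steady state requires s·f(k) = (n + δ)·k, i.e. s·k^α = (n + δ)·k.
Rearranging, k^(1−α) = s / (n + δ).
k^0.73 = 0.36 / (0.009 + 0.119) = 0.36 / 0.128 = 2.8125
k* = 2.8125^(1/0.73) ≈ 4.1228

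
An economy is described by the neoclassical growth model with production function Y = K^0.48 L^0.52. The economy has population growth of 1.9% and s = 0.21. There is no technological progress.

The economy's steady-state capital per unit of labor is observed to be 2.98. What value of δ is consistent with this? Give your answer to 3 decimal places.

In steady state, investment equals break-even investment: s·k^α = (n + δ)·k.
So s / (n + δ) = (k*)^(1−α) = 2.98^0.52 = 1.7644.
Therefore n + δ = s / 1.7644 = 0.21 / 1.7644 = 0.1190, so δ = 0.1190 − 0.019 = 0.1000.

δ ≈ 0.100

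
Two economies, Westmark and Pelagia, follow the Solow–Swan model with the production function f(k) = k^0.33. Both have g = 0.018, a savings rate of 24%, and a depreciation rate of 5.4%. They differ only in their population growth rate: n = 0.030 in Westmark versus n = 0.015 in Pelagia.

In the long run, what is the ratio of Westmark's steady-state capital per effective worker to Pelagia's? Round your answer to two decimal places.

Steady-state k* = [s/(n + g + δ)]^(1/(1−α)), so the ratio is [ (s_W/(n + g + δ)_W) / (s_P/(n + g + δ)_P) ]^1.4925.
s_W/(n + g + δ)_W = 0.24/0.102 = 2.3529; s_P/(n + g + δ)_P = 0.24/0.087 = 2.7586.
Ratio = (2.3529/2.7586)^1.4925 = 0.8529^1.4925 ≈ 0.7886

k*_W / k*_P ≈ 0.79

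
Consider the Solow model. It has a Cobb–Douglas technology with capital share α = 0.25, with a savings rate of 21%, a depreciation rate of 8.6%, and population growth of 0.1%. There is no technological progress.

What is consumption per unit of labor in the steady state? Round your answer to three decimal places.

At the steady state, Δk = 0, so s·k^α = (n + δ)·k.
Dividing both sides by k: k^(1−α) = s / (n + δ).
k^0.75 = 0.21 / (0.001 + 0.086) = 0.21 / 0.087 = 2.4138
k* = 2.4138^(1/0.75) ≈ 3.2379
y* = (k*)^α = 3.2379^0.25 ≈ 1.3414
c* = (1 − s)·y* = (1 − 0.21) × 1.3414 ≈ 1.0597

c* ≈ 1.060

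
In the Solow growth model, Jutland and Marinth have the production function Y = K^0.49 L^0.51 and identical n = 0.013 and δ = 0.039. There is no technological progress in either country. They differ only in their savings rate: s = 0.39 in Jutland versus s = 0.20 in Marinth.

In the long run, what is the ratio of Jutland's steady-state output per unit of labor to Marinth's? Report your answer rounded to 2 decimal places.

y*_J / y*_M ≈ 1.90

Steady-state y* = [s/(n + δ)]^(α/(1−α)), so the ratio is [ (s_J/(n + δ)_J) / (s_M/(n + δ)_M) ]^0.9608.
s_J/(n + δ)_J = 0.39/0.052 = 7.5000; s_M/(n + δ)_M = 0.20/0.052 = 3.8462.
Ratio = (7.5000/3.8462)^0.9608 = 1.9500^0.9608 ≈ 1.8996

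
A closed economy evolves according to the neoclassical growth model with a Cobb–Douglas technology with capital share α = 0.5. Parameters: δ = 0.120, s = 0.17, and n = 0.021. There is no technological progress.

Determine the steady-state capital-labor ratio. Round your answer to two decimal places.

k* = 1.45

In steady state, investment equals break-even investment: s·k^α = (n + δ)·k.
Dividing both sides by k: k^(1−α) = s / (n + δ).
k^0.5 = 0.17 / (0.021 + 0.120) = 0.17 / 0.141 = 1.2057
k* = 1.2057^(1/0.5) ≈ 1.4537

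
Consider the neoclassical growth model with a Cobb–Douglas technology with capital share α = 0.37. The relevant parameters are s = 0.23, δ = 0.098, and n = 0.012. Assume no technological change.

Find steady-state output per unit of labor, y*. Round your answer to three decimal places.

At the steady state, Δk = 0, so s·k^α = (n + δ)·k.
Rearranging, k^(1−α) = s / (n + δ).
k^0.63 = 0.23 / (0.012 + 0.098) = 0.23 / 0.110 = 2.0909
k* = 2.0909^(1/0.63) ≈ 3.2245
y* = (k*)^α = 3.2245^0.37 ≈ 1.5422

y* ≈ 1.542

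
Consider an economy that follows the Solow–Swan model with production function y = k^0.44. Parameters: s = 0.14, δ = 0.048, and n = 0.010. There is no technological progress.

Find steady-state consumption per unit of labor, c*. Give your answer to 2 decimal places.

c* ≈ 1.72

In steady state, investment equals break-even investment: s·k^α = (n + δ)·k.
Rearranging, k^(1−α) = s / (n + δ).
k^0.56 = 0.14 / (0.010 + 0.048) = 0.14 / 0.058 = 2.4138
k* = 2.4138^(1/0.56) ≈ 4.8239
y* = (k*)^α = 4.8239^0.44 ≈ 1.9985
c* = (1 − s)·y* = (1 − 0.14) × 1.9985 ≈ 1.7187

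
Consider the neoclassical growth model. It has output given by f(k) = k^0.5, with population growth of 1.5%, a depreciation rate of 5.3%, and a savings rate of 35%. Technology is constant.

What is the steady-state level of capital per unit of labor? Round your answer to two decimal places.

k* ≈ 26.49

Steady state requires s·f(k) = (n + δ)·k, i.e. s·k^α = (n + δ)·k.
Rearranging, k^(1−α) = s / (n + δ).
k^0.5 = 0.35 / (0.015 + 0.053) = 0.35 / 0.068 = 5.1471
k* = 5.1471^(1/0.5) ≈ 26.4926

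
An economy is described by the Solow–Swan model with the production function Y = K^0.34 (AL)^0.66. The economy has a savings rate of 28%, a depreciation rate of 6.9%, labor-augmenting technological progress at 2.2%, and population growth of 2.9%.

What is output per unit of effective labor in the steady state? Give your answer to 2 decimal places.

y* ≈ 1.55

Steady state requires s·f(k) = (n + g + δ)·k, i.e. s·k^α = (n + g + δ)·k.
Dividing both sides by k: k^(1−α) = s / (n + g + δ).
k^0.66 = 0.28 / (0.029 + 0.022 + 0.069) = 0.28 / 0.120 = 2.3333
k* = 2.3333^(1/0.66) ≈ 3.6102
y* = (k*)^α = 3.6102^0.34 ≈ 1.5473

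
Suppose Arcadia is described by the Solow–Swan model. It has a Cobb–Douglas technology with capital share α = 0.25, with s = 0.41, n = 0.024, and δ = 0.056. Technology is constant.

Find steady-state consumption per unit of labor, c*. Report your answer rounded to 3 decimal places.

c* = 1.017

At the steady state, Δk = 0, so s·k^α = (n + δ)·k.
Rearranging, k^(1−α) = s / (n + δ).
k^0.75 = 0.41 / (0.024 + 0.056) = 0.41 / 0.080 = 5.1250
k* = 5.1250^(1/0.75) ≈ 8.8361
y* = (k*)^α = 8.8361^0.25 ≈ 1.7241
c* = (1 − s)·y* = (1 − 0.41) × 1.7241 ≈ 1.0172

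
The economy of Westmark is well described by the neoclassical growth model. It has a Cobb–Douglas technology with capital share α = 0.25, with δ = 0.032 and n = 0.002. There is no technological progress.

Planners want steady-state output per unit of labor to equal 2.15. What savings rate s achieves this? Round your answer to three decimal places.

At the steady state, Δk = 0, so s·k^α = (n + δ)·k.
Since y* = [s/(n + δ)]^(α/(1−α)), we have s/(n + δ) = (y*)^((1−α)/α) = 2.15^3 = 9.9384.
Therefore s = 9.9384 × (n + δ) = 9.9384 × 0.034 = 0.3379.

s ≈ 0.338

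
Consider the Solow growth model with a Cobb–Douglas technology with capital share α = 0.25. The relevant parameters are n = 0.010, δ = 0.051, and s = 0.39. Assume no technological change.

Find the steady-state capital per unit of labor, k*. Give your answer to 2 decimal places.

k* ≈ 11.87

At the steady state, Δk = 0, so s·k^α = (n + δ)·k.
Rearranging, k^(1−α) = s / (n + δ).
k^0.75 = 0.39 / (0.010 + 0.051) = 0.39 / 0.061 = 6.3934
k* = 6.3934^(1/0.75) ≈ 11.8661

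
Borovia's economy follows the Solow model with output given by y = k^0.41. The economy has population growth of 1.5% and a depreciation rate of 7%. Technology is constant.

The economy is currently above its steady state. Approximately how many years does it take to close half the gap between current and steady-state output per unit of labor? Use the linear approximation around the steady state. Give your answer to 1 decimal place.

Near the steady state the convergence rate is λ = (1 − α)(n + δ).
λ = (1 − 0.41) × 0.085 = 0.59 × 0.085 = 0.05015
Half-life = ln 2 / λ = 0.6931 / 0.05015 ≈ 13.82 years

t_½ ≈ 13.8 years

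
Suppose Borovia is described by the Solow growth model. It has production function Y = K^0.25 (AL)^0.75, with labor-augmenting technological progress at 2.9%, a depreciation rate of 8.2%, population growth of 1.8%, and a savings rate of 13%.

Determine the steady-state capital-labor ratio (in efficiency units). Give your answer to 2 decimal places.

k* = 1.01

Steady state requires s·f(k) = (n + g + δ)·k, i.e. s·k^α = (n + g + δ)·k.
Dividing both sides by k: k^(1−α) = s / (n + g + δ).
k^0.75 = 0.13 / (0.018 + 0.029 + 0.082) = 0.13 / 0.129 = 1.0078
k* = 1.0078^(1/0.75) ≈ 1.0104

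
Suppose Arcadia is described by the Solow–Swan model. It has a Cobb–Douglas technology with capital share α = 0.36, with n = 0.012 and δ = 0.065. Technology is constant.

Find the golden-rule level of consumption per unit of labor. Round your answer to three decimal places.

At the golden rule, f'(k) = n + δ, so α·k^(α−1) = n + δ and k_gold = (α/(n + δ))^(1/(1−α)).
k_gold = (0.36/0.077)^(1/0.64) = 4.6753^1.5625 ≈ 11.1321
c_gold = f(k_gold) − (n + δ)·k_gold = 2.3810 − 0.077×11.1321 ≈ 1.5238

c_gold ≈ 1.524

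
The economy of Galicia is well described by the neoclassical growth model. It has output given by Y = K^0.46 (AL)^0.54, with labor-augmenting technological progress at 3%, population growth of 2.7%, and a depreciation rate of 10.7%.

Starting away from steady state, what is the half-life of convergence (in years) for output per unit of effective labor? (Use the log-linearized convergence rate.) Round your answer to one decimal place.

about 7.8 years

Near the steady state the convergence rate is λ = (1 − α)(n + g + δ).
λ = (1 − 0.46) × 0.164 = 0.54 × 0.164 = 0.08856
Half-life = ln 2 / λ = 0.6931 / 0.08856 ≈ 7.83 years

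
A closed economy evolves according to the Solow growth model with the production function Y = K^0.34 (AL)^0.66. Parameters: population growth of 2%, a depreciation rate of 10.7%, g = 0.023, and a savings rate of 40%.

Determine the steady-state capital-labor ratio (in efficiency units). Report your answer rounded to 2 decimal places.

At the steady state, Δk = 0, so s·k^α = (n + g + δ)·k.
Dividing both sides by k: k^(1−α) = s / (n + g + δ).
k^0.66 = 0.40 / (0.020 + 0.023 + 0.107) = 0.40 / 0.150 = 2.6667
k* = 2.6667^(1/0.66) ≈ 4.4199

k* = 4.42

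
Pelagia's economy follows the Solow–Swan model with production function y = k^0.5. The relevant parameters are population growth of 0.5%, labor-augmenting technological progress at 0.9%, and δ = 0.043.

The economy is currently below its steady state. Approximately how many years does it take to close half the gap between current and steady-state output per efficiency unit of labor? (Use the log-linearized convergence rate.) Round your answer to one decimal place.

Near the steady state the convergence rate is λ = (1 − α)(n + g + δ).
λ = (1 − 0.5) × 0.057 = 0.5 × 0.057 = 0.0285
Half-life = ln 2 / λ = 0.6931 / 0.0285 ≈ 24.32 years

t_½ ≈ 24.3 years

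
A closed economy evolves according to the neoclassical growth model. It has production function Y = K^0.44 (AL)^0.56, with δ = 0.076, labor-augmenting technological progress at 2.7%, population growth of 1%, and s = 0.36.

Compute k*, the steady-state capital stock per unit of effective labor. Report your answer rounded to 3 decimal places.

k* = 7.918

At the steady state, Δk = 0, so s·k^α = (n + g + δ)·k.
Rearranging, k^(1−α) = s / (n + g + δ).
k^0.56 = 0.36 / (0.010 + 0.027 + 0.076) = 0.36 / 0.113 = 3.1858
k* = 3.1858^(1/0.56) ≈ 7.9178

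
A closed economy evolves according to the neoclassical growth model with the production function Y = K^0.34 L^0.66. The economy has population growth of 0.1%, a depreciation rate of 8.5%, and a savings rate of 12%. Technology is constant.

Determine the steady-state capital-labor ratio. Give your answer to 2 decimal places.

k* = 1.66

In steady state, investment equals break-even investment: s·k^α = (n + δ)·k.
Rearranging, k^(1−α) = s / (n + δ).
k^0.66 = 0.12 / (0.001 + 0.085) = 0.12 / 0.086 = 1.3953
k* = 1.3953^(1/0.66) ≈ 1.6565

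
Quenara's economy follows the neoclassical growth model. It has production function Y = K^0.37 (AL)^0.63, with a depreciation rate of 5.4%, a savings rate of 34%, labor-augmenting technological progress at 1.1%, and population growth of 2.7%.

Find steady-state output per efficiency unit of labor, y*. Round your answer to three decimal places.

Steady state requires s·f(k) = (n + g + δ)·k, i.e. s·k^α = (n + g + δ)·k.
Dividing both sides by k: k^(1−α) = s / (n + g + δ).
k^0.63 = 0.34 / (0.027 + 0.011 + 0.054) = 0.34 / 0.092 = 3.6957
k* = 3.6957^(1/0.63) ≈ 7.9635
y* = (k*)^α = 7.9635^0.37 ≈ 2.1548

y* ≈ 2.155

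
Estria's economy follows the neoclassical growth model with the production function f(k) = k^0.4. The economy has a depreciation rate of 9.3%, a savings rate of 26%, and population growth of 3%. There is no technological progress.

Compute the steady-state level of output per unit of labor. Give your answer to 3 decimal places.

y* = 1.647

At the steady state, Δk = 0, so s·k^α = (n + δ)·k.
Rearranging, k^(1−α) = s / (n + δ).
k^0.6 = 0.26 / (0.030 + 0.093) = 0.26 / 0.123 = 2.1138
k* = 2.1138^(1/0.6) ≈ 3.4816
y* = (k*)^α = 3.4816^0.4 ≈ 1.6471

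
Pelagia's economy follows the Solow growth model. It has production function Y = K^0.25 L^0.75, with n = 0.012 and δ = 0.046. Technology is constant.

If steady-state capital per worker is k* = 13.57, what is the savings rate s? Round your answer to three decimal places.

s ≈ 0.410

At the steady state, Δk = 0, so s·k^α = (n + δ)·k.
So s / (n + δ) = (k*)^(1−α) = 13.57^0.75 = 7.0703.
Therefore s = 7.0703 × (n + δ) = 7.0703 × 0.058 = 0.4101.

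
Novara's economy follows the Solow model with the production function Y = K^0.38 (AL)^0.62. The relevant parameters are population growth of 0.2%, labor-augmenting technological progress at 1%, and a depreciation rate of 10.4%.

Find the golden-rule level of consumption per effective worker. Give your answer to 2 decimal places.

c_gold ≈ 1.28

At the golden rule, f'(k) = n + g + δ, so α·k^(α−1) = n + g + δ and k_gold = (α/(n + g + δ))^(1/(1−α)).
k_gold = (0.38/0.116)^(1/0.62) = 3.2759^1.6129 ≈ 6.7792
c_gold = f(k_gold) − (n + g + δ)·k_gold = 2.0694 − 0.116×6.7792 ≈ 1.2830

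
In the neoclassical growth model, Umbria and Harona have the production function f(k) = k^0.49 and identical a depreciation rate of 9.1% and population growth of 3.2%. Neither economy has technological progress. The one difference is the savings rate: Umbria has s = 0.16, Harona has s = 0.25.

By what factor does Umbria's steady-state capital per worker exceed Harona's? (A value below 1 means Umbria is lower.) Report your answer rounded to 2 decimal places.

ratio ≈ 0.42

Steady-state k* = [s/(n + δ)]^(1/(1−α)), so the ratio is [ (s_U/(n + δ)_U) / (s_H/(n + δ)_H) ]^1.9608.
s_U/(n + δ)_U = 0.16/0.123 = 1.3008; s_H/(n + δ)_H = 0.25/0.123 = 2.0325.
Ratio = (1.3008/2.0325)^1.9608 = 0.6400^1.9608 ≈ 0.4168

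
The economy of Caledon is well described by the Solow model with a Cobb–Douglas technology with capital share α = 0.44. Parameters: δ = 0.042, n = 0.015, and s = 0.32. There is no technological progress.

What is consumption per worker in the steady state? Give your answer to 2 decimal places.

c* = 2.64

At the steady state, Δk = 0, so s·k^α = (n + δ)·k.
Rearranging, k^(1−α) = s / (n + δ).
k^0.56 = 0.32 / (0.015 + 0.042) = 0.32 / 0.057 = 5.6140
k* = 5.6140^(1/0.56) ≈ 21.7764
y* = (k*)^α = 21.7764^0.44 ≈ 3.8789
c* = (1 − s)·y* = (1 − 0.32) × 3.8789 ≈ 2.6377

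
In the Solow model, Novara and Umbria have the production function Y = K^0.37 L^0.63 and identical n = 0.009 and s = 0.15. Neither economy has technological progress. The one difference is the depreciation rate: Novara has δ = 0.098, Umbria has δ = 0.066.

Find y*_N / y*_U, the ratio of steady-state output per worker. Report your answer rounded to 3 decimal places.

ratio ≈ 0.812

Steady-state y* = [s/(n + δ)]^(α/(1−α)), so the ratio is [ (s_N/(n + δ)_N) / (s_U/(n + δ)_U) ]^0.5873.
s_N/(n + δ)_N = 0.15/0.107 = 1.4019; s_U/(n + δ)_U = 0.15/0.075 = 2.0000.
Ratio = (1.4019/2.0000)^0.5873 = 0.7010^0.5873 ≈ 0.8117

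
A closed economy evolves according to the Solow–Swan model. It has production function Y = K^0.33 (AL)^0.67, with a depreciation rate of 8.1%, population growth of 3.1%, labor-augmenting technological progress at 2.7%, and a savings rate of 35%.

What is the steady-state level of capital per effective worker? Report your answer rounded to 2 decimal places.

In steady state, investment equals break-even investment: s·k^α = (n + g + δ)·k.
Dividing both sides by k: k^(1−α) = s / (n + g + δ).
k^0.67 = 0.35 / (0.031 + 0.027 + 0.081) = 0.35 / 0.139 = 2.5180
k* = 2.5180^(1/0.67) ≈ 3.9682

k* ≈ 3.97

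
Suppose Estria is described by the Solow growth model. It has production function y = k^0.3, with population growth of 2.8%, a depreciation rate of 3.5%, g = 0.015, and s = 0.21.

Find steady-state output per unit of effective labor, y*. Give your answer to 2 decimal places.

y* = 1.53

In steady state, investment equals break-even investment: s·k^α = (n + g + δ)·k.
Rearranging, k^(1−α) = s / (n + g + δ).
k^0.7 = 0.21 / (0.028 + 0.015 + 0.035) = 0.21 / 0.078 = 2.6923
k* = 2.6923^(1/0.7) ≈ 4.1159
y* = (k*)^α = 4.1159^0.3 ≈ 1.5288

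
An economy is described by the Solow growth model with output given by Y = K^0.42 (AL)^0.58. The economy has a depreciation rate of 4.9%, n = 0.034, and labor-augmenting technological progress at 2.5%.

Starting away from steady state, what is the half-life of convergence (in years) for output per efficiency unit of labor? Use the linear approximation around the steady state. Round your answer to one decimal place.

about 11.1 years

Near the steady state the convergence rate is λ = (1 − α)(n + g + δ).
λ = (1 − 0.42) × 0.108 = 0.58 × 0.108 = 0.06264
Half-life = ln 2 / λ = 0.6931 / 0.06264 ≈ 11.06 years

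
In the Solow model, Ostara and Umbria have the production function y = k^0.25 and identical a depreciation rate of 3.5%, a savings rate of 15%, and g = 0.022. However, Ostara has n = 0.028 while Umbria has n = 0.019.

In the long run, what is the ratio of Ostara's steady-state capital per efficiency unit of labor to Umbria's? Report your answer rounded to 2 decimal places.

Steady-state k* = [s/(n + g + δ)]^(1/(1−α)), so the ratio is [ (s_O/(n + g + δ)_O) / (s_U/(n + g + δ)_U) ]^1.3333.
s_O/(n + g + δ)_O = 0.15/0.085 = 1.7647; s_U/(n + g + δ)_U = 0.15/0.076 = 1.9737.
Ratio = (1.7647/1.9737)^1.3333 = 0.8941^1.3333 ≈ 0.8614

k*_O / k*_U ≈ 0.86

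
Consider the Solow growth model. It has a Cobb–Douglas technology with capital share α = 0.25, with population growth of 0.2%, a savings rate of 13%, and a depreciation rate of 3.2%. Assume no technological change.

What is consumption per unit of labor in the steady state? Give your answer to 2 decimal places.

c* = 1.36

Steady state requires s·f(k) = (n + δ)·k, i.e. s·k^α = (n + δ)·k.
Dividing both sides by k: k^(1−α) = s / (n + δ).
k^0.75 = 0.13 / (0.002 + 0.032) = 0.13 / 0.034 = 3.8235
k* = 3.8235^(1/0.75) ≈ 5.9788
y* = (k*)^α = 5.9788^0.25 ≈ 1.5637
c* = (1 − s)·y* = (1 − 0.13) × 1.5637 ≈ 1.3604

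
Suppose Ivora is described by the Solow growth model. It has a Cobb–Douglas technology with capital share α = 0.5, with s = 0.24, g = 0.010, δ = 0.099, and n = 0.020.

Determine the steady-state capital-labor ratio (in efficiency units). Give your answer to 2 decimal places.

At the steady state, Δk = 0, so s·k^α = (n + g + δ)·k.
Rearranging, k^(1−α) = s / (n + g + δ).
k^0.5 = 0.24 / (0.020 + 0.010 + 0.099) = 0.24 / 0.129 = 1.8605
k* = 1.8605^(1/0.5) ≈ 3.4615

k* ≈ 3.46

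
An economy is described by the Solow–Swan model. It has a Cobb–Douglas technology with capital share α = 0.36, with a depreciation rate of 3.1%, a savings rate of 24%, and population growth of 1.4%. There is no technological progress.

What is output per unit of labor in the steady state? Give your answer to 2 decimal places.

In steady state, investment equals break-even investment: s·k^α = (n + δ)·k.
Dividing both sides by k: k^(1−α) = s / (n + δ).
k^0.64 = 0.24 / (0.014 + 0.031) = 0.24 / 0.045 = 5.3333
k* = 5.3333^(1/0.64) ≈ 13.6751
y* = (k*)^α = 13.6751^0.36 ≈ 2.5641

y* ≈ 2.56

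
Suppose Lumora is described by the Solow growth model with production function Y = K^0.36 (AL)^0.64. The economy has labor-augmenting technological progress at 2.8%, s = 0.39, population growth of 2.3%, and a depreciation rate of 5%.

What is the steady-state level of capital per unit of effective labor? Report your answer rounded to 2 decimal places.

k* = 8.26

Steady state requires s·f(k) = (n + g + δ)·k, i.e. s·k^α = (n + g + δ)·k.
Dividing both sides by k: k^(1−α) = s / (n + g + δ).
k^0.64 = 0.39 / (0.023 + 0.028 + 0.050) = 0.39 / 0.101 = 3.8614
k* = 3.8614^(1/0.64) ≈ 8.2564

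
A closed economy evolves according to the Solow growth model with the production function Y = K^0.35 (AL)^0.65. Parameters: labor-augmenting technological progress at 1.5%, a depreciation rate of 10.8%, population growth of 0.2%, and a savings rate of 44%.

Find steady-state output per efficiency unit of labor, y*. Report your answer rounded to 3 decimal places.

y* = 1.969

Steady state requires s·f(k) = (n + g + δ)·k, i.e. s·k^α = (n + g + δ)·k.
Dividing both sides by k: k^(1−α) = s / (n + g + δ).
k^0.65 = 0.44 / (0.002 + 0.015 + 0.108) = 0.44 / 0.125 = 3.5200
k* = 3.5200^(1/0.65) ≈ 6.9316
y* = (k*)^α = 6.9316^0.35 ≈ 1.9692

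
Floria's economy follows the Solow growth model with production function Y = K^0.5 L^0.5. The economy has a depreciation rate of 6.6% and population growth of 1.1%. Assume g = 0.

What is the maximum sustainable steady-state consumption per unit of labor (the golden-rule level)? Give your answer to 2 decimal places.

c_gold ≈ 3.25

At the golden rule, f'(k) = n + δ, so α·k^(α−1) = n + δ and k_gold = (α/(n + δ))^(1/(1−α)).
k_gold = (0.5/0.077)^(1/0.5) = 6.4935^2 ≈ 42.1655
c_gold = f(k_gold) − (n + δ)·k_gold = 6.4935 − 0.077×42.1655 ≈ 3.2468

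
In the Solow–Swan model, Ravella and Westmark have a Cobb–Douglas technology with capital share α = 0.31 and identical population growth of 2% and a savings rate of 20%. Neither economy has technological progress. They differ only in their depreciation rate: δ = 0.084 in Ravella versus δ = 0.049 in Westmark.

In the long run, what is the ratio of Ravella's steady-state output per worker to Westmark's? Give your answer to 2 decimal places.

y*_R / y*_W ≈ 0.83

Steady-state y* = [s/(n + δ)]^(α/(1−α)), so the ratio is [ (s_R/(n + δ)_R) / (s_W/(n + δ)_W) ]^0.4493.
s_R/(n + δ)_R = 0.20/0.104 = 1.9231; s_W/(n + δ)_W = 0.20/0.069 = 2.8986.
Ratio = (1.9231/2.8986)^0.4493 = 0.6635^0.4493 ≈ 0.8317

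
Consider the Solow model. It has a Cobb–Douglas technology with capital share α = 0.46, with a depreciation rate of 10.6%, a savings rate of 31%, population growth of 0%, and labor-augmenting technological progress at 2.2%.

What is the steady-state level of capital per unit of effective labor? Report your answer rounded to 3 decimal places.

At the steady state, Δk = 0, so s·k^α = (n + g + δ)·k.
Dividing both sides by k: k^(1−α) = s / (n + g + δ).
k^0.54 = 0.31 / (0.000 + 0.022 + 0.106) = 0.31 / 0.128 = 2.4219
k* = 2.4219^(1/0.54) ≈ 5.1452

k* = 5.145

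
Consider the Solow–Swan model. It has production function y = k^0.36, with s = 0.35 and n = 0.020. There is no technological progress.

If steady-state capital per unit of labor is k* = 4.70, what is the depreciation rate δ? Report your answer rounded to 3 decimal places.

At the steady state, Δk = 0, so s·k^α = (n + δ)·k.
So s / (n + δ) = (k*)^(1−α) = 4.70^0.64 = 2.6924.
Therefore n + δ = s / 2.6924 = 0.35 / 2.6924 = 0.1300, so δ = 0.1300 − 0.020 = 0.1100.

δ ≈ 0.110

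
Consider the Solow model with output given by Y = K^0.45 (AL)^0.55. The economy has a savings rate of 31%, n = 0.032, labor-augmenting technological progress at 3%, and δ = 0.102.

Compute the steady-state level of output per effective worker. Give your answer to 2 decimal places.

y* = 1.68

Steady state requires s·f(k) = (n + g + δ)·k, i.e. s·k^α = (n + g + δ)·k.
Dividing both sides by k: k^(1−α) = s / (n + g + δ).
k^0.55 = 0.31 / (0.032 + 0.030 + 0.102) = 0.31 / 0.164 = 1.8902
k* = 1.8902^(1/0.55) ≈ 3.1823
y* = (k*)^α = 3.1823^0.45 ≈ 1.6836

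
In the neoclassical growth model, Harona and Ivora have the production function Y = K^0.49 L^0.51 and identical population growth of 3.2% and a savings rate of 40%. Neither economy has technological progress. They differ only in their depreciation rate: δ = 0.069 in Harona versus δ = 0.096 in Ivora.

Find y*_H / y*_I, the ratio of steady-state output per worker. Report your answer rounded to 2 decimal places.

Steady-state y* = [s/(n + δ)]^(α/(1−α)), so the ratio is [ (s_H/(n + δ)_H) / (s_I/(n + δ)_I) ]^0.9608.
s_H/(n + δ)_H = 0.40/0.101 = 3.9604; s_I/(n + δ)_I = 0.40/0.128 = 3.1250.
Ratio = (3.9604/3.1250)^0.9608 = 1.2673^0.9608 ≈ 1.2556

ratio ≈ 1.26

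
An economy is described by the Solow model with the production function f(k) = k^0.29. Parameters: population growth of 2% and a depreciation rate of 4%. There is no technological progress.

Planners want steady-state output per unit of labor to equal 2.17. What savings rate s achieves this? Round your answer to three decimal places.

In steady state, investment equals break-even investment: s·k^α = (n + δ)·k.
Since y* = [s/(n + δ)]^(α/(1−α)), we have s/(n + δ) = (y*)^((1−α)/α) = 2.17^2.4483 = 6.6643.
Therefore s = 6.6643 × (n + δ) = 6.6643 × 0.060 = 0.3999.

s ≈ 0.400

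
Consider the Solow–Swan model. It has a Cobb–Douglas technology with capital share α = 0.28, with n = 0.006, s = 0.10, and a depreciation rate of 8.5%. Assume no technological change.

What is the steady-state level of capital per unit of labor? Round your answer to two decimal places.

Steady state requires s·f(k) = (n + δ)·k, i.e. s·k^α = (n + δ)·k.
Rearranging, k^(1−α) = s / (n + δ).
k^0.72 = 0.10 / (0.006 + 0.085) = 0.10 / 0.091 = 1.0989
k* = 1.0989^(1/0.72) ≈ 1.1400

k* = 1.14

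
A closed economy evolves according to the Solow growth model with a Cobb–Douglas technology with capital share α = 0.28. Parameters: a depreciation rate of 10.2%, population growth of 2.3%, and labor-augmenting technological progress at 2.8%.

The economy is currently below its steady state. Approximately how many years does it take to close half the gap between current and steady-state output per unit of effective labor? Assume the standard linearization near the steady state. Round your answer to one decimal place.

about 6.3 years

Near the steady state the convergence rate is λ = (1 − α)(n + g + δ).
λ = (1 − 0.28) × 0.153 = 0.72 × 0.153 = 0.11016
Half-life = ln 2 / λ = 0.6931 / 0.11016 ≈ 6.29 years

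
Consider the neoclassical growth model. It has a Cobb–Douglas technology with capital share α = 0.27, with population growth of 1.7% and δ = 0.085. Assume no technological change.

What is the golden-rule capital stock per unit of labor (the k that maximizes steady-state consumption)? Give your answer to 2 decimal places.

k_gold ≈ 3.79

The golden rule sets f'(k) = n + δ, i.e. α·k^(α−1) = n + δ.
So k^(1−α) = α / (n + δ) = 0.27 / 0.102 = 2.6471.
k_gold = 2.6471^(1/0.73) ≈ 3.7944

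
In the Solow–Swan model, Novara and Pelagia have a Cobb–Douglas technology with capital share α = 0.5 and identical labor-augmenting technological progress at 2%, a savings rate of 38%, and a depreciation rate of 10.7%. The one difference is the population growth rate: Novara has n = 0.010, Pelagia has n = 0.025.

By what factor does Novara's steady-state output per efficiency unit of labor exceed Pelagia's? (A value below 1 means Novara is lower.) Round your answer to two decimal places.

y*_N / y*_P ≈ 1.11

Steady-state y* = [s/(n + g + δ)]^(α/(1−α)), so the ratio is [ (s_N/(n + g + δ)_N) / (s_P/(n + g + δ)_P) ]^1.
s_N/(n + g + δ)_N = 0.38/0.137 = 2.7737; s_P/(n + g + δ)_P = 0.38/0.152 = 2.5000.
Ratio = (2.7737/2.5000)^1 = 1.1095^1 ≈ 1.1095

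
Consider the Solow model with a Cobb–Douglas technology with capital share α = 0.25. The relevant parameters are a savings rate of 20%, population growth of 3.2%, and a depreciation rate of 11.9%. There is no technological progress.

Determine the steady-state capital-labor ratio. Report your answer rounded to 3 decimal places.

k* ≈ 1.455

In steady state, investment equals break-even investment: s·k^α = (n + δ)·k.
Rearranging, k^(1−α) = s / (n + δ).
k^0.75 = 0.20 / (0.032 + 0.119) = 0.20 / 0.151 = 1.3245
k* = 1.3245^(1/0.75) ≈ 1.4546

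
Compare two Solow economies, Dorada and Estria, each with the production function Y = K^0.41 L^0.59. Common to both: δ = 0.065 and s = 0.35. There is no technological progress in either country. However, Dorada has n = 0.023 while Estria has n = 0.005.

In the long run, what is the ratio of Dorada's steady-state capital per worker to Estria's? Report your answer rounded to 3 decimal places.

ratio ≈ 0.679

Steady-state k* = [s/(n + δ)]^(1/(1−α)), so the ratio is [ (s_D/(n + δ)_D) / (s_E/(n + δ)_E) ]^1.6949.
s_D/(n + δ)_D = 0.35/0.088 = 3.9773; s_E/(n + δ)_E = 0.35/0.070 = 5.0000.
Ratio = (3.9773/5.0000)^1.6949 = 0.7955^1.6949 ≈ 0.6786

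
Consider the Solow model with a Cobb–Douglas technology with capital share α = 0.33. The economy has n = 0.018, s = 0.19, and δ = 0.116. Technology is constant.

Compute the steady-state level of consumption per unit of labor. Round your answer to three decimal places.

c* = 0.962

At the steady state, Δk = 0, so s·k^α = (n + δ)·k.
Dividing both sides by k: k^(1−α) = s / (n + δ).
k^0.67 = 0.19 / (0.018 + 0.116) = 0.19 / 0.134 = 1.4179
k* = 1.4179^(1/0.67) ≈ 1.6840
y* = (k*)^α = 1.6840^0.33 ≈ 1.1877
c* = (1 − s)·y* = (1 − 0.19) × 1.1877 ≈ 0.9620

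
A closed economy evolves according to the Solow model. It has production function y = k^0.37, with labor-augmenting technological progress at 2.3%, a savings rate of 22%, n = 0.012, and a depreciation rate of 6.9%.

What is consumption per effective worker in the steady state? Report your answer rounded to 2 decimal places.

c* = 1.21

In steady state, investment equals break-even investment: s·k^α = (n + g + δ)·k.
Rearranging, k^(1−α) = s / (n + g + δ).
k^0.63 = 0.22 / (0.012 + 0.023 + 0.069) = 0.22 / 0.104 = 2.1154
k* = 2.1154^(1/0.63) ≈ 3.2847
y* = (k*)^α = 3.2847^0.37 ≈ 1.5528
c* = (1 − s)·y* = (1 − 0.22) × 1.5528 ≈ 1.2112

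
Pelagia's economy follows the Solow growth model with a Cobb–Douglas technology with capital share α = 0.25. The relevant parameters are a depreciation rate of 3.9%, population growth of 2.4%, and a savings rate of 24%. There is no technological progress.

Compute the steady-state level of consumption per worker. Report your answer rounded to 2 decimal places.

c* ≈ 1.19

Steady state requires s·f(k) = (n + δ)·k, i.e. s·k^α = (n + δ)·k.
Dividing both sides by k: k^(1−α) = s / (n + δ).
k^0.75 = 0.24 / (0.024 + 0.039) = 0.24 / 0.063 = 3.8095
k* = 3.8095^(1/0.75) ≈ 5.9496
y* = (k*)^α = 5.9496^0.25 ≈ 1.5618
c* = (1 − s)·y* = (1 − 0.24) × 1.5618 ≈ 1.1870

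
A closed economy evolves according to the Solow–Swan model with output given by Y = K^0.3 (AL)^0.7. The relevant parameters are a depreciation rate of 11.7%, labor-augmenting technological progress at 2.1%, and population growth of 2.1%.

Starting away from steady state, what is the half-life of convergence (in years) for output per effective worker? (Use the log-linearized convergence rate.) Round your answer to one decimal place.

Near the steady state the convergence rate is λ = (1 − α)(n + g + δ).
λ = (1 − 0.3) × 0.159 = 0.7 × 0.159 = 0.1113
Half-life = ln 2 / λ = 0.6931 / 0.1113 ≈ 6.23 years

about 6.2 years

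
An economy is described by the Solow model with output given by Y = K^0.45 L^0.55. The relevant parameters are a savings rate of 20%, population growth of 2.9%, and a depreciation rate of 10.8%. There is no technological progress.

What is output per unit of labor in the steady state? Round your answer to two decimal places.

y* = 1.36

In steady state, investment equals break-even investment: s·k^α = (n + δ)·k.
Rearranging, k^(1−α) = s / (n + δ).
k^0.55 = 0.20 / (0.029 + 0.108) = 0.20 / 0.137 = 1.4599
k* = 1.4599^(1/0.55) ≈ 1.9896
y* = (k*)^α = 1.9896^0.45 ≈ 1.3628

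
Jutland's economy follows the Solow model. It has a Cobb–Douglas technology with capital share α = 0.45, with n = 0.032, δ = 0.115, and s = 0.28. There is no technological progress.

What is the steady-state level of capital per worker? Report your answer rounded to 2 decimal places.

k* = 3.23

In steady state, investment equals break-even investment: s·k^α = (n + δ)·k.
Rearranging, k^(1−α) = s / (n + δ).
k^0.55 = 0.28 / (0.032 + 0.115) = 0.28 / 0.147 = 1.9048
k* = 1.9048^(1/0.55) ≈ 3.2271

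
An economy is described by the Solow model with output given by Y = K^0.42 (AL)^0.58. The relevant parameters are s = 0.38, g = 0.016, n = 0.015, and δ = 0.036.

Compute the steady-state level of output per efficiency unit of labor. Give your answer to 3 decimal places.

In steady state, investment equals break-even investment: s·k^α = (n + g + δ)·k.
Rearranging, k^(1−α) = s / (n + g + δ).
k^0.58 = 0.38 / (0.015 + 0.016 + 0.036) = 0.38 / 0.067 = 5.6716
k* = 5.6716^(1/0.58) ≈ 19.9293
y* = (k*)^α = 19.9293^0.42 ≈ 3.5139

y* = 3.514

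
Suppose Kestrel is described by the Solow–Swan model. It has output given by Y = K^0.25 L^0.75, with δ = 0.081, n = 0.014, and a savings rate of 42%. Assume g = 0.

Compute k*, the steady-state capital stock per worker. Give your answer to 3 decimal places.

k* ≈ 7.256

In steady state, investment equals break-even investment: s·k^α = (n + δ)·k.
Dividing both sides by k: k^(1−α) = s / (n + δ).
k^0.75 = 0.42 / (0.014 + 0.081) = 0.42 / 0.095 = 4.4211
k* = 4.4211^(1/0.75) ≈ 7.2562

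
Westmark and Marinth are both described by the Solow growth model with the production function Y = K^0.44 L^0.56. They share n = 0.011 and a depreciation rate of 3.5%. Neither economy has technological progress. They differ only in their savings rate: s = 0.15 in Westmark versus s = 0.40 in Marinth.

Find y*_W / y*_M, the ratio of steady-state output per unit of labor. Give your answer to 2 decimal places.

Steady-state y* = [s/(n + δ)]^(α/(1−α)), so the ratio is [ (s_W/(n + δ)_W) / (s_M/(n + δ)_M) ]^0.7857.
s_W/(n + δ)_W = 0.15/0.046 = 3.2609; s_M/(n + δ)_M = 0.40/0.046 = 8.6957.
Ratio = (3.2609/8.6957)^0.7857 = 0.3750^0.7857 ≈ 0.4627

y*_W / y*_M ≈ 0.46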